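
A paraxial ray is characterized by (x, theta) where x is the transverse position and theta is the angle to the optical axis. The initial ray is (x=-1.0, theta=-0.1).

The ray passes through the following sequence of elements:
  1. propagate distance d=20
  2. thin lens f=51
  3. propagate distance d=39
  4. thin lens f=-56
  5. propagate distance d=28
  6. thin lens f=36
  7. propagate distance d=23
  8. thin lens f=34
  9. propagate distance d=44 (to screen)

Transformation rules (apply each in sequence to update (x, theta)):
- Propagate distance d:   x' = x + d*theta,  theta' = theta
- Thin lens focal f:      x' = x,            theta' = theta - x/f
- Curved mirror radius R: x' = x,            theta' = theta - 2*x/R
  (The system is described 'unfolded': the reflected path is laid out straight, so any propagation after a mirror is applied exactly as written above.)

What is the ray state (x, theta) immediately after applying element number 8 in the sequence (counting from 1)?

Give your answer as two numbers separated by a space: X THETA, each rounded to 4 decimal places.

Answer: -5.7500 0.2696

Derivation:
Initial: x=-1.0000 theta=-0.1000
After 1 (propagate distance d=20): x=-3.0000 theta=-0.1000
After 2 (thin lens f=51): x=-3.0000 theta=-7/170 (≈-0.0412)
After 3 (propagate distance d=39): x=-783/170 (≈-4.6059) theta=-7/170 (≈-0.0412)
After 4 (thin lens f=-56): x=-783/170 (≈-4.6059) theta=-235/1904 (≈-0.1234)
After 5 (propagate distance d=28): x=-2741/340 (≈-8.0618) theta=-235/1904 (≈-0.1234)
After 6 (thin lens f=36): x=-2741/340 (≈-8.0618) theta=2153/21420 (≈0.1005)
After 7 (propagate distance d=23): x=-30791/5355 (≈-5.7500) theta=2153/21420 (≈0.1005)
After 8 (thin lens f=34): x=-30791/5355 (≈-5.7500) theta=98183/364140 (≈0.2696)
Rounded to 4 decimal places: x = -5.7500, theta = 0.2696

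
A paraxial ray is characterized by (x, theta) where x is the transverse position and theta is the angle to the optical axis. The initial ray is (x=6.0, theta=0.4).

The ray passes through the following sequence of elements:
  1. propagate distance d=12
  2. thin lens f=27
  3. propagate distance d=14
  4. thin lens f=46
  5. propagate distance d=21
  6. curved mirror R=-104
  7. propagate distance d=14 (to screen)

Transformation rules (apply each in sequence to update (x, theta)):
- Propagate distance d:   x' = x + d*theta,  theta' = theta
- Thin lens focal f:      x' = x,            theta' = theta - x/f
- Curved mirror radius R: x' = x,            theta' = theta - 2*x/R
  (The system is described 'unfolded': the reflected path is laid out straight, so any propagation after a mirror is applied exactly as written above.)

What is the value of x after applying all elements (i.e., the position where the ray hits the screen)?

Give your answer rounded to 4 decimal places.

Answer: 4.1629

Derivation:
Initial: x=6.0000 theta=0.4000
After 1 (propagate distance d=12): x=10.8000 theta=0.4000
After 2 (thin lens f=27): x=10.8000 theta=0.0000
After 3 (propagate distance d=14): x=10.8000 theta=0.0000
After 4 (thin lens f=46): x=10.8000 theta=-27/115 (≈-0.2348)
After 5 (propagate distance d=21): x=135/23 (≈5.8696) theta=-27/115 (≈-0.2348)
After 6 (curved mirror R=-104): x=135/23 (≈5.8696) theta=-729/5980 (≈-0.1219)
After 7 (propagate distance d=14 (to screen)): x=12447/2990 (≈4.1629) theta=-729/5980 (≈-0.1219)
Rounded to 4 decimal places: x = 4.1629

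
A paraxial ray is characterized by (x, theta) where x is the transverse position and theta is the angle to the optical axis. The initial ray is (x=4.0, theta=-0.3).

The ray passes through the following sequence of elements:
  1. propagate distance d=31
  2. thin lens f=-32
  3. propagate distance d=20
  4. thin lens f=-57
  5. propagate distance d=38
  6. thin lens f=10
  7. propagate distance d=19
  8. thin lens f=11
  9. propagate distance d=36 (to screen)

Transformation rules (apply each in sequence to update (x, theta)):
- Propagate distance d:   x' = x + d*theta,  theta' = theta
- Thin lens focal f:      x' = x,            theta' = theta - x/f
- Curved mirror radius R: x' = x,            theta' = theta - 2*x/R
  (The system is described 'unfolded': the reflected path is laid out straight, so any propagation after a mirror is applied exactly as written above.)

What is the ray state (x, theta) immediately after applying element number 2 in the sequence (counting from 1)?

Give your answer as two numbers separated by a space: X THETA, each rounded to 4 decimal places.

Answer: -5.3000 -0.4656

Derivation:
Initial: x=4.0000 theta=-0.3000
After 1 (propagate distance d=31): x=-5.3000 theta=-0.3000
After 2 (thin lens f=-32): x=-5.3000 theta=-149/320 (≈-0.4656)
Rounded to 4 decimal places: x = -5.3000, theta = -0.4656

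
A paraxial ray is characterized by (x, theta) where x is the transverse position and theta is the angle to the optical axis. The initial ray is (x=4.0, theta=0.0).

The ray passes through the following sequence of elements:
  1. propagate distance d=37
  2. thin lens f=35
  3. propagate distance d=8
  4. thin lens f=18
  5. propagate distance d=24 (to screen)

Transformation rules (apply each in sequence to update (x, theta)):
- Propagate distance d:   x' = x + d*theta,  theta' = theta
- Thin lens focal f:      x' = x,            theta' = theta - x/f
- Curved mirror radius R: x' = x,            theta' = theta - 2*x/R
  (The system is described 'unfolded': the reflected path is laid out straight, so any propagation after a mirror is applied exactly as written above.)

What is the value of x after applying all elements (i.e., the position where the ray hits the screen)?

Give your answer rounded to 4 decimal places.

Answer: -3.7714

Derivation:
Initial: x=4.0000 theta=0.0000
After 1 (propagate distance d=37): x=4.0000 theta=0.0000
After 2 (thin lens f=35): x=4.0000 theta=-4/35 (≈-0.1143)
After 3 (propagate distance d=8): x=108/35 (≈3.0857) theta=-4/35 (≈-0.1143)
After 4 (thin lens f=18): x=108/35 (≈3.0857) theta=-2/7 (≈-0.2857)
After 5 (propagate distance d=24 (to screen)): x=-132/35 (≈-3.7714) theta=-2/7 (≈-0.2857)
Rounded to 4 decimal places: x = -3.7714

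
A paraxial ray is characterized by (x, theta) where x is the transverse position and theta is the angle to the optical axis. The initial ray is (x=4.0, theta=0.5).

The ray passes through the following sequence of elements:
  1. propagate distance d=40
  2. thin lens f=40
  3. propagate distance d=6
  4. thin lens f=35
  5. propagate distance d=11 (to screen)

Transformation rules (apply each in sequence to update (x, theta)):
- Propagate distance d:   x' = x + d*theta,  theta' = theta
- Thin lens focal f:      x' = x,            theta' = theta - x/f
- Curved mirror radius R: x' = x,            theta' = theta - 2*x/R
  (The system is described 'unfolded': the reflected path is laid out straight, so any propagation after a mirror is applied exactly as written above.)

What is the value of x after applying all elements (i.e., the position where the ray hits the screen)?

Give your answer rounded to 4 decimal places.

Initial: x=4.0000 theta=0.5000
After 1 (propagate distance d=40): x=24.0000 theta=0.5000
After 2 (thin lens f=40): x=24.0000 theta=-0.1000
After 3 (propagate distance d=6): x=23.4000 theta=-0.1000
After 4 (thin lens f=35): x=23.4000 theta=-269/350 (≈-0.7686)
After 5 (propagate distance d=11 (to screen)): x=5231/350 (≈14.9457) theta=-269/350 (≈-0.7686)
Rounded to 4 decimal places: x = 14.9457

Answer: 14.9457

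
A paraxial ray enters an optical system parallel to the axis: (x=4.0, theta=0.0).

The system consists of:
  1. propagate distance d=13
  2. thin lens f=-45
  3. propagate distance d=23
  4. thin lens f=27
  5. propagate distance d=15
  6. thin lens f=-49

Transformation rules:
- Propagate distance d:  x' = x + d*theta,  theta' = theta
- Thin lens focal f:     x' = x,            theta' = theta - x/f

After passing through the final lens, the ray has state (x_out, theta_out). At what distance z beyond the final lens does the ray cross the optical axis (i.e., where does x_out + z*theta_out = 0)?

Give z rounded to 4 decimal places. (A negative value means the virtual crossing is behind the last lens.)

Initial: x=4.0000 theta=0.0000
After 1 (propagate distance d=13): x=4.0000 theta=0.0000
After 2 (thin lens f=-45): x=4.0000 theta=4/45 (≈0.0889)
After 3 (propagate distance d=23): x=272/45 (≈6.0444) theta=4/45 (≈0.0889)
After 4 (thin lens f=27): x=272/45 (≈6.0444) theta=-164/1215 (≈-0.1350)
After 5 (propagate distance d=15): x=1628/405 (≈4.0198) theta=-164/1215 (≈-0.1350)
After 6 (thin lens f=-49): x=1628/405 (≈4.0198) theta=-3152/59535 (≈-0.0529)
z_focus = -x_out/theta_out = -(1628/405)/(-3152/59535) = 59829/788 ≈ 75.9251
Rounded to 4 decimal places: z = 75.9251

Answer: 75.9251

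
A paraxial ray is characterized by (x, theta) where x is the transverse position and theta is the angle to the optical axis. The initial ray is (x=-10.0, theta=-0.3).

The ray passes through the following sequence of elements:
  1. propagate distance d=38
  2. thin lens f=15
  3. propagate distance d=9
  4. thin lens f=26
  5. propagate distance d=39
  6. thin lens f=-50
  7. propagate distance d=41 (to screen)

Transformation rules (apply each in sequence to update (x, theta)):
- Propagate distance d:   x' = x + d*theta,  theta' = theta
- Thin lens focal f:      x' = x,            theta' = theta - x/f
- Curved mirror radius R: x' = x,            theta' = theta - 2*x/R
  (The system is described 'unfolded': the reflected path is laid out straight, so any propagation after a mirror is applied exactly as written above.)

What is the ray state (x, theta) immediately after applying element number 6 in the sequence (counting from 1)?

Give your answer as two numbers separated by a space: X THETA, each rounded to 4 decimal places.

Answer: 49.5700 2.5511

Derivation:
Initial: x=-10.0000 theta=-0.3000
After 1 (propagate distance d=38): x=-21.4000 theta=-0.3000
After 2 (thin lens f=15): x=-21.4000 theta=169/150 (≈1.1267)
After 3 (propagate distance d=9): x=-11.2600 theta=169/150 (≈1.1267)
After 4 (thin lens f=26): x=-11.2600 theta=6083/3900 (≈1.5597)
After 5 (propagate distance d=39): x=49.5700 theta=6083/3900 (≈1.5597)
After 6 (thin lens f=-50): x=49.5700 theta=497473/195000 (≈2.5511)
Rounded to 4 decimal places: x = 49.5700, theta = 2.5511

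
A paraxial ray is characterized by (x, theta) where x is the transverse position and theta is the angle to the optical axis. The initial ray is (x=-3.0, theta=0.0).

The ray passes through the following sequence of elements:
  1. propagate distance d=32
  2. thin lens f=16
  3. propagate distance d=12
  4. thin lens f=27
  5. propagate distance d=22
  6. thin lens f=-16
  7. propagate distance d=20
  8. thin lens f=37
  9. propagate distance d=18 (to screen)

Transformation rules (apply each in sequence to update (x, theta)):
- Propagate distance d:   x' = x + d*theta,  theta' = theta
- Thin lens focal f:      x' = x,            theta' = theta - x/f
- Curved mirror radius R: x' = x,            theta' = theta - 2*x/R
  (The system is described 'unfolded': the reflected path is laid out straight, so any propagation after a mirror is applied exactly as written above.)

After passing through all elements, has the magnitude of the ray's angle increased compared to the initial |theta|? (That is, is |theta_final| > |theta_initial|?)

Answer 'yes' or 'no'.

Initial: x=-3.0000 theta=0.0000
After 1 (propagate distance d=32): x=-3.0000 theta=0.0000
After 2 (thin lens f=16): x=-3.0000 theta=0.1875
After 3 (propagate distance d=12): x=-0.7500 theta=0.1875
After 4 (thin lens f=27): x=-0.7500 theta=31/144 (≈0.2153)
After 5 (propagate distance d=22): x=287/72 (≈3.9861) theta=31/144 (≈0.2153)
After 6 (thin lens f=-16): x=287/72 (≈3.9861) theta=535/1152 (≈0.4644)
After 7 (propagate distance d=20): x=3823/288 (≈13.2743) theta=535/1152 (≈0.4644)
After 8 (thin lens f=37): x=3823/288 (≈13.2743) theta=1501/14208 (≈0.1056)
After 9 (propagate distance d=18 (to screen)): x=323429/21312 (≈15.1759) theta=1501/14208 (≈0.1056)
|theta_initial|=0.0000 |theta_final|=1501/14208 (≈0.1056) -> increased

Answer: yes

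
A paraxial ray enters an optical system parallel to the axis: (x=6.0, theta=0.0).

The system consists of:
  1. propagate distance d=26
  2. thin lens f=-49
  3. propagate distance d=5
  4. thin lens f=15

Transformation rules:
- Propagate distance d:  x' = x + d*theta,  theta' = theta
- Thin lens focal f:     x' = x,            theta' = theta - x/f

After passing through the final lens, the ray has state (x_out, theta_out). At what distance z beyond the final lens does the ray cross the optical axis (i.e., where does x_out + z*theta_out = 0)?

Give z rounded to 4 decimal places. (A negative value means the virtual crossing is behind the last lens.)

Answer: 20.7692

Derivation:
Initial: x=6.0000 theta=0.0000
After 1 (propagate distance d=26): x=6.0000 theta=0.0000
After 2 (thin lens f=-49): x=6.0000 theta=6/49 (≈0.1224)
After 3 (propagate distance d=5): x=324/49 (≈6.6122) theta=6/49 (≈0.1224)
After 4 (thin lens f=15): x=324/49 (≈6.6122) theta=-78/245 (≈-0.3184)
z_focus = -x_out/theta_out = -(324/49)/(-78/245) = 270/13 ≈ 20.7692
Rounded to 4 decimal places: z = 20.7692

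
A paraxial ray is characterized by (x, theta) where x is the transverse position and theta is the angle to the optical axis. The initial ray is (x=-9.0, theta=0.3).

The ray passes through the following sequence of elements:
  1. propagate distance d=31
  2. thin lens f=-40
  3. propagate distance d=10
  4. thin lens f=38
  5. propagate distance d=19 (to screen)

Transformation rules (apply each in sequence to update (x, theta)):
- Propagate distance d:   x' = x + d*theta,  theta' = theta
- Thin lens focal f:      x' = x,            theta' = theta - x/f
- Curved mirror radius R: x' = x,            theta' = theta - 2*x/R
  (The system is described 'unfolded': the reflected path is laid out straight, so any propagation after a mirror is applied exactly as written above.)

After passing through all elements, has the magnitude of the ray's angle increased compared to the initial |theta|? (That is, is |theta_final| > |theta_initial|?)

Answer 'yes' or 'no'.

Initial: x=-9.0000 theta=0.3000
After 1 (propagate distance d=31): x=0.3000 theta=0.3000
After 2 (thin lens f=-40): x=0.3000 theta=0.3075
After 3 (propagate distance d=10): x=3.3750 theta=0.3075
After 4 (thin lens f=38): x=3.3750 theta=831/3800 (≈0.2187)
After 5 (propagate distance d=19 (to screen)): x=7.5300 theta=831/3800 (≈0.2187)
|theta_initial|=0.3000 |theta_final|=831/3800 (≈0.2187) -> not increased

Answer: no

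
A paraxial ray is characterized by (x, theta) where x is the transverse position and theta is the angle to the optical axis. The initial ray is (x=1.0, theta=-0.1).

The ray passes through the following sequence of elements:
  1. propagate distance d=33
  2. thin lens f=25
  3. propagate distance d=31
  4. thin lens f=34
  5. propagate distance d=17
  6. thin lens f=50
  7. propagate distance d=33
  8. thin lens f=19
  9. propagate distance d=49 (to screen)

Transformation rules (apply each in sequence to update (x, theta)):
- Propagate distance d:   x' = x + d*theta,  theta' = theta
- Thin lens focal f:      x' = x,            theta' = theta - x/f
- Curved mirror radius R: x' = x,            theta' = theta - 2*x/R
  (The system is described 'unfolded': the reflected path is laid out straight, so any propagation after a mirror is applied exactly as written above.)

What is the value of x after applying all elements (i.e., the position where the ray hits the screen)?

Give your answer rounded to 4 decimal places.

Answer: 1.9309

Derivation:
Initial: x=1.0000 theta=-0.1000
After 1 (propagate distance d=33): x=-2.3000 theta=-0.1000
After 2 (thin lens f=25): x=-2.3000 theta=-0.0080
After 3 (propagate distance d=31): x=-2.5480 theta=-0.0080
After 4 (thin lens f=34): x=-2.5480 theta=569/8500 (≈0.0669)
After 5 (propagate distance d=17): x=-1.4100 theta=569/8500 (≈0.0669)
After 6 (thin lens f=50): x=-1.4100 theta=8087/85000 (≈0.0951)
After 7 (propagate distance d=33): x=147021/85000 (≈1.7297) theta=8087/85000 (≈0.0951)
After 8 (thin lens f=19): x=147021/85000 (≈1.7297) theta=829/201875 (≈0.0041)
After 9 (propagate distance d=49 (to screen)): x=3118367/1615000 (≈1.9309) theta=829/201875 (≈0.0041)
Rounded to 4 decimal places: x = 1.9309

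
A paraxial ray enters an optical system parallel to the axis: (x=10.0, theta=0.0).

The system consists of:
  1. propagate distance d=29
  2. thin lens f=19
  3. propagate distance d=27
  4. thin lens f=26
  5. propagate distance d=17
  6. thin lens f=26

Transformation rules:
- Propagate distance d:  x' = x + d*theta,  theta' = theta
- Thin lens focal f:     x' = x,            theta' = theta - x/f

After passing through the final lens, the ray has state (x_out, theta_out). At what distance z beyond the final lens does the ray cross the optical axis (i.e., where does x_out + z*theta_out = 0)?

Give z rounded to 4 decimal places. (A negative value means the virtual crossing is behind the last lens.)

Answer: 290.5217

Derivation:
Initial: x=10.0000 theta=0.0000
After 1 (propagate distance d=29): x=10.0000 theta=0.0000
After 2 (thin lens f=19): x=10.0000 theta=-10/19 (≈-0.5263)
After 3 (propagate distance d=27): x=-80/19 (≈-4.2105) theta=-10/19 (≈-0.5263)
After 4 (thin lens f=26): x=-80/19 (≈-4.2105) theta=-90/247 (≈-0.3644)
After 5 (propagate distance d=17): x=-2570/247 (≈-10.4049) theta=-90/247 (≈-0.3644)
After 6 (thin lens f=26): x=-2570/247 (≈-10.4049) theta=115/3211 (≈0.0358)
z_focus = -x_out/theta_out = -(-2570/247)/(115/3211) = 6682/23 ≈ 290.5217
Rounded to 4 decimal places: z = 290.5217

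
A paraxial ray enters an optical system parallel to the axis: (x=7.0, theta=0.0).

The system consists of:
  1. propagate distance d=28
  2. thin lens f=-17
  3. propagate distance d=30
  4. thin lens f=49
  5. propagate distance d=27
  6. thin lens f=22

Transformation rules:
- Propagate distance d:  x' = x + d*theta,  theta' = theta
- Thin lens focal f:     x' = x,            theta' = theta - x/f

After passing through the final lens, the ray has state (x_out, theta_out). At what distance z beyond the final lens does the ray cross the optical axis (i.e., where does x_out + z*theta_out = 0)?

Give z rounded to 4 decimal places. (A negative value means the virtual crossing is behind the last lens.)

Initial: x=7.0000 theta=0.0000
After 1 (propagate distance d=28): x=7.0000 theta=0.0000
After 2 (thin lens f=-17): x=7.0000 theta=7/17 (≈0.4118)
After 3 (propagate distance d=30): x=329/17 (≈19.3529) theta=7/17 (≈0.4118)
After 4 (thin lens f=49): x=329/17 (≈19.3529) theta=2/119 (≈0.0168)
After 5 (propagate distance d=27): x=2357/119 (≈19.8067) theta=2/119 (≈0.0168)
After 6 (thin lens f=22): x=2357/119 (≈19.8067) theta=-2313/2618 (≈-0.8835)
z_focus = -x_out/theta_out = -(2357/119)/(-2313/2618) = 51854/2313 ≈ 22.4185
Rounded to 4 decimal places: z = 22.4185

Answer: 22.4185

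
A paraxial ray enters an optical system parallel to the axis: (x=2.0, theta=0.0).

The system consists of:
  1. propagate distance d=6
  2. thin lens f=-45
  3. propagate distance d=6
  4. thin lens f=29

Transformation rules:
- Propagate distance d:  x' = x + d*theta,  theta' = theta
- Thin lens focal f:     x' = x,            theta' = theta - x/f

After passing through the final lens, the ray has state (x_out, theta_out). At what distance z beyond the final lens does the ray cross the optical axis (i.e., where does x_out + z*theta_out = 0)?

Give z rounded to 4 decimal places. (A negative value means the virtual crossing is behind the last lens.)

Answer: 67.2273

Derivation:
Initial: x=2.0000 theta=0.0000
After 1 (propagate distance d=6): x=2.0000 theta=0.0000
After 2 (thin lens f=-45): x=2.0000 theta=2/45 (≈0.0444)
After 3 (propagate distance d=6): x=34/15 (≈2.2667) theta=2/45 (≈0.0444)
After 4 (thin lens f=29): x=34/15 (≈2.2667) theta=-44/1305 (≈-0.0337)
z_focus = -x_out/theta_out = -(34/15)/(-44/1305) = 1479/22 ≈ 67.2273
Rounded to 4 decimal places: z = 67.2273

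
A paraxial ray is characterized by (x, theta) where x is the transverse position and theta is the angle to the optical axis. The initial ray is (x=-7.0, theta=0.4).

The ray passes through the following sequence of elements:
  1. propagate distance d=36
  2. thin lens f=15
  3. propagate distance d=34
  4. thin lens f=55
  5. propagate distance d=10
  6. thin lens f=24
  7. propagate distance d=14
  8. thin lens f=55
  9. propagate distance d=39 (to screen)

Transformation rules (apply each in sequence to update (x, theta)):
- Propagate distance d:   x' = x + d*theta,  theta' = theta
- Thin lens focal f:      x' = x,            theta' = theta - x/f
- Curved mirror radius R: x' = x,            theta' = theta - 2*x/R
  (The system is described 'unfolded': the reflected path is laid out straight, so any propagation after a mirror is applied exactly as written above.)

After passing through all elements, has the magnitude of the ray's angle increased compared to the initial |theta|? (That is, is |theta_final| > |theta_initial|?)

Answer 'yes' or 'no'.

Answer: no

Derivation:
Initial: x=-7.0000 theta=0.4000
After 1 (propagate distance d=36): x=7.4000 theta=0.4000
After 2 (thin lens f=15): x=7.4000 theta=-7/75 (≈-0.0933)
After 3 (propagate distance d=34): x=317/75 (≈4.2267) theta=-7/75 (≈-0.0933)
After 4 (thin lens f=55): x=317/75 (≈4.2267) theta=-234/1375 (≈-0.1702)
After 5 (propagate distance d=10): x=2083/825 (≈2.5248) theta=-234/1375 (≈-0.1702)
After 6 (thin lens f=24): x=2083/825 (≈2.5248) theta=-27263/99000 (≈-0.2754)
After 7 (propagate distance d=14): x=-65861/49500 (≈-1.3305) theta=-27263/99000 (≈-0.2754)
After 8 (thin lens f=55): x=-65861/49500 (≈-1.3305) theta=-1367743/5445000 (≈-0.2512)
After 9 (propagate distance d=39 (to screen)): x=-60586687/5445000 (≈-11.1270) theta=-1367743/5445000 (≈-0.2512)
|theta_initial|=0.4000 |theta_final|=1367743/5445000 (≈0.2512) -> not increased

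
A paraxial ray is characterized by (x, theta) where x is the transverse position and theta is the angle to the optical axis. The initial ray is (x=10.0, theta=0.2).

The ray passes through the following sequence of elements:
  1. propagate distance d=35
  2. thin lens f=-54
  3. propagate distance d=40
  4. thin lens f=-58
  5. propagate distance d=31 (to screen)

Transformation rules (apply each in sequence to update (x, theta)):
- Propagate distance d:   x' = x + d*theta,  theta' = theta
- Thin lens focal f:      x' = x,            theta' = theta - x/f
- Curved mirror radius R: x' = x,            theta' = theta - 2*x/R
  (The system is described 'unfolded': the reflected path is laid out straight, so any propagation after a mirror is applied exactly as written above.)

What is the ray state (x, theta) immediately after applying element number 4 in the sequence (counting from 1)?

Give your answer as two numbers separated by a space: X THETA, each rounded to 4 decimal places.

Answer: 37.5926 1.1630

Derivation:
Initial: x=10.0000 theta=0.2000
After 1 (propagate distance d=35): x=17.0000 theta=0.2000
After 2 (thin lens f=-54): x=17.0000 theta=139/270 (≈0.5148)
After 3 (propagate distance d=40): x=1015/27 (≈37.5926) theta=139/270 (≈0.5148)
After 4 (thin lens f=-58): x=1015/27 (≈37.5926) theta=157/135 (≈1.1630)
Rounded to 4 decimal places: x = 37.5926, theta = 1.1630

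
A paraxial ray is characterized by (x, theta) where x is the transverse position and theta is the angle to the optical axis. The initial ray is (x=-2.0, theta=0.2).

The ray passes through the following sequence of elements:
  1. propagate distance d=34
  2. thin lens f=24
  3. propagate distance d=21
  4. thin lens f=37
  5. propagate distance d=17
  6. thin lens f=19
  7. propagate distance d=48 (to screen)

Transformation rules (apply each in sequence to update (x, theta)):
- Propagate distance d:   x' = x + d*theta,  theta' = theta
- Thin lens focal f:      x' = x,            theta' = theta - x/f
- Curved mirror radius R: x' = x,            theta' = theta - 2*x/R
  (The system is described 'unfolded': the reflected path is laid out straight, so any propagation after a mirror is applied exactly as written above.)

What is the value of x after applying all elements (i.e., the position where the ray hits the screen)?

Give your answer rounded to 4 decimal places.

Answer: -10.1872

Derivation:
Initial: x=-2.0000 theta=0.2000
After 1 (propagate distance d=34): x=4.8000 theta=0.2000
After 2 (thin lens f=24): x=4.8000 theta=0.0000
After 3 (propagate distance d=21): x=4.8000 theta=0.0000
After 4 (thin lens f=37): x=4.8000 theta=-24/185 (≈-0.1297)
After 5 (propagate distance d=17): x=96/37 (≈2.5946) theta=-24/185 (≈-0.1297)
After 6 (thin lens f=19): x=96/37 (≈2.5946) theta=-936/3515 (≈-0.2663)
After 7 (propagate distance d=48 (to screen)): x=-35808/3515 (≈-10.1872) theta=-936/3515 (≈-0.2663)
Rounded to 4 decimal places: x = -10.1872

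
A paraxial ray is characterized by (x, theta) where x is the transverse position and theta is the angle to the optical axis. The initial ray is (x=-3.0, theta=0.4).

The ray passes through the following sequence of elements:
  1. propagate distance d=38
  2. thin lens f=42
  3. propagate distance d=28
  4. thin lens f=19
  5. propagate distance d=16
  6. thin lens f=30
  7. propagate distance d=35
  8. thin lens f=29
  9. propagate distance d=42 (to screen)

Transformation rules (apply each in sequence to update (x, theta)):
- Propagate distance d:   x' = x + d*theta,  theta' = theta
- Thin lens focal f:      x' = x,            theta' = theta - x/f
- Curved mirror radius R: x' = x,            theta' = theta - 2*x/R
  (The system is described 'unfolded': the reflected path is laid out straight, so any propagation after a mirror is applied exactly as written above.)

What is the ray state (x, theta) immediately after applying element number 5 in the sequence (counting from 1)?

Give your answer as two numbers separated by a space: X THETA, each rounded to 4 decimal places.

Initial: x=-3.0000 theta=0.4000
After 1 (propagate distance d=38): x=12.2000 theta=0.4000
After 2 (thin lens f=42): x=12.2000 theta=23/210 (≈0.1095)
After 3 (propagate distance d=28): x=229/15 (≈15.2667) theta=23/210 (≈0.1095)
After 4 (thin lens f=19): x=229/15 (≈15.2667) theta=-923/1330 (≈-0.6940)
After 5 (propagate distance d=16): x=1661/399 (≈4.1629) theta=-923/1330 (≈-0.6940)
Rounded to 4 decimal places: x = 4.1629, theta = -0.6940

Answer: 4.1629 -0.6940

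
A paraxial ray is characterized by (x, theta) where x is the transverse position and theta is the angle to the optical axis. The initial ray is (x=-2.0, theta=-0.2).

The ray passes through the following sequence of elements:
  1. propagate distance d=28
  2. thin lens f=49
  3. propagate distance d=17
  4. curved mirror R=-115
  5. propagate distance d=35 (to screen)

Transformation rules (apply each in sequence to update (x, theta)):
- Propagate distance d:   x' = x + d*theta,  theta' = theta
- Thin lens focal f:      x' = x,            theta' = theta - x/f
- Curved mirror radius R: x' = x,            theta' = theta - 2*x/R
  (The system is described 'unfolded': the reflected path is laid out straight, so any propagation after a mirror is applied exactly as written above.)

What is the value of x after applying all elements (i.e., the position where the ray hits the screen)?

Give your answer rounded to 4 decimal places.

Answer: -15.0254

Derivation:
Initial: x=-2.0000 theta=-0.2000
After 1 (propagate distance d=28): x=-7.6000 theta=-0.2000
After 2 (thin lens f=49): x=-7.6000 theta=-11/245 (≈-0.0449)
After 3 (propagate distance d=17): x=-2049/245 (≈-8.3633) theta=-11/245 (≈-0.0449)
After 4 (curved mirror R=-115): x=-2049/245 (≈-8.3633) theta=-5363/28175 (≈-0.1903)
After 5 (propagate distance d=35 (to screen)): x=-84668/5635 (≈-15.0254) theta=-5363/28175 (≈-0.1903)
Rounded to 4 decimal places: x = -15.0254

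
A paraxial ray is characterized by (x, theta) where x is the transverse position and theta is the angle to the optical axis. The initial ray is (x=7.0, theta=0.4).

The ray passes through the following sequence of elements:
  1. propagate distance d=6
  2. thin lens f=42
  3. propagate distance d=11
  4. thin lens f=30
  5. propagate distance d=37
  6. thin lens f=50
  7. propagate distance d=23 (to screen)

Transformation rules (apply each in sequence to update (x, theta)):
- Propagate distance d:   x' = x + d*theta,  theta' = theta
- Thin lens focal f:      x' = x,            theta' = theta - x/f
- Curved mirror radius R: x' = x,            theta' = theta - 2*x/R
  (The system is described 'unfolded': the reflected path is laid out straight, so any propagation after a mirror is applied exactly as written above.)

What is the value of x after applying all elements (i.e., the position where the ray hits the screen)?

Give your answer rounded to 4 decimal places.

Answer: -2.5485

Derivation:
Initial: x=7.0000 theta=0.4000
After 1 (propagate distance d=6): x=9.4000 theta=0.4000
After 2 (thin lens f=42): x=9.4000 theta=37/210 (≈0.1762)
After 3 (propagate distance d=11): x=2381/210 (≈11.3381) theta=37/210 (≈0.1762)
After 4 (thin lens f=30): x=2381/210 (≈11.3381) theta=-1271/6300 (≈-0.2017)
After 5 (propagate distance d=37): x=24403/6300 (≈3.8735) theta=-1271/6300 (≈-0.2017)
After 6 (thin lens f=50): x=24403/6300 (≈3.8735) theta=-87953/315000 (≈-0.2792)
After 7 (propagate distance d=23 (to screen)): x=-802769/315000 (≈-2.5485) theta=-87953/315000 (≈-0.2792)
Rounded to 4 decimal places: x = -2.5485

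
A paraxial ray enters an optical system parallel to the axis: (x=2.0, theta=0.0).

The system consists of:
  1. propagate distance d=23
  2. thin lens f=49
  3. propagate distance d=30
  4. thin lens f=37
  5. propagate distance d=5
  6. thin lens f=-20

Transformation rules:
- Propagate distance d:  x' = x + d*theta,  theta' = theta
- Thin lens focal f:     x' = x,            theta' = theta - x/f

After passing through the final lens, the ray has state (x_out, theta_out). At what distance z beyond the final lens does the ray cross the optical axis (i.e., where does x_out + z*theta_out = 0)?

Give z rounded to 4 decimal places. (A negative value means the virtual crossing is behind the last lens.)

Answer: 12.1377

Derivation:
Initial: x=2.0000 theta=0.0000
After 1 (propagate distance d=23): x=2.0000 theta=0.0000
After 2 (thin lens f=49): x=2.0000 theta=-2/49 (≈-0.0408)
After 3 (propagate distance d=30): x=38/49 (≈0.7755) theta=-2/49 (≈-0.0408)
After 4 (thin lens f=37): x=38/49 (≈0.7755) theta=-16/259 (≈-0.0618)
After 5 (propagate distance d=5): x=846/1813 (≈0.4666) theta=-16/259 (≈-0.0618)
After 6 (thin lens f=-20): x=846/1813 (≈0.4666) theta=-697/18130 (≈-0.0384)
z_focus = -x_out/theta_out = -(846/1813)/(-697/18130) = 8460/697 ≈ 12.1377
Rounded to 4 decimal places: z = 12.1377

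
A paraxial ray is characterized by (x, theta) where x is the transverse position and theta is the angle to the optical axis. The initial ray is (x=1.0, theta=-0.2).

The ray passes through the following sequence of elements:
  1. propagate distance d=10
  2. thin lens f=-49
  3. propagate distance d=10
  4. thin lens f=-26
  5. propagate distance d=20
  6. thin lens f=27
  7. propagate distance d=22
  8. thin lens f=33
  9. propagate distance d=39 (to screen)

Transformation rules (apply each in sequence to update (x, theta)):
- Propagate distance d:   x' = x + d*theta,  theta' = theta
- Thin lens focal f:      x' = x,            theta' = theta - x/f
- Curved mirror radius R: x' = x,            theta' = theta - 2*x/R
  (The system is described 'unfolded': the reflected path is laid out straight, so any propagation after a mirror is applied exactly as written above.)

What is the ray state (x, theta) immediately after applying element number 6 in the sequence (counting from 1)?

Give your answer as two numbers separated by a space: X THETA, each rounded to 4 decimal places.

Answer: -10.0769 0.0296

Derivation:
Initial: x=1.0000 theta=-0.2000
After 1 (propagate distance d=10): x=-1.0000 theta=-0.2000
After 2 (thin lens f=-49): x=-1.0000 theta=-54/245 (≈-0.2204)
After 3 (propagate distance d=10): x=-157/49 (≈-3.2041) theta=-54/245 (≈-0.2204)
After 4 (thin lens f=-26): x=-157/49 (≈-3.2041) theta=-2189/6370 (≈-0.3436)
After 5 (propagate distance d=20): x=-131/13 (≈-10.0769) theta=-2189/6370 (≈-0.3436)
After 6 (thin lens f=27): x=-131/13 (≈-10.0769) theta=5087/171990 (≈0.0296)
Rounded to 4 decimal places: x = -10.0769, theta = 0.0296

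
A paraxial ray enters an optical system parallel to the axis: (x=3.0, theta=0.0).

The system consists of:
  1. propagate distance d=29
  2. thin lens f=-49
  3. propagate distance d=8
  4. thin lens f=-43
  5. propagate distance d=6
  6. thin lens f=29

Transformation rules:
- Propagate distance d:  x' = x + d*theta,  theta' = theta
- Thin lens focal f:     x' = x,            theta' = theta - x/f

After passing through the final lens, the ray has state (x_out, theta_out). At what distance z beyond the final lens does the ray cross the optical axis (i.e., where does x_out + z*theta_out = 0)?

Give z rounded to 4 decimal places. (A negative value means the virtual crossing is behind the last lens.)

Initial: x=3.0000 theta=0.0000
After 1 (propagate distance d=29): x=3.0000 theta=0.0000
After 2 (thin lens f=-49): x=3.0000 theta=3/49 (≈0.0612)
After 3 (propagate distance d=8): x=171/49 (≈3.4898) theta=3/49 (≈0.0612)
After 4 (thin lens f=-43): x=171/49 (≈3.4898) theta=300/2107 (≈0.1424)
After 5 (propagate distance d=6): x=9153/2107 (≈4.3441) theta=300/2107 (≈0.1424)
After 6 (thin lens f=29): x=9153/2107 (≈4.3441) theta=-453/61103 (≈-0.0074)
z_focus = -x_out/theta_out = -(9153/2107)/(-453/61103) = 88479/151 ≈ 585.9536
Rounded to 4 decimal places: z = 585.9536

Answer: 585.9536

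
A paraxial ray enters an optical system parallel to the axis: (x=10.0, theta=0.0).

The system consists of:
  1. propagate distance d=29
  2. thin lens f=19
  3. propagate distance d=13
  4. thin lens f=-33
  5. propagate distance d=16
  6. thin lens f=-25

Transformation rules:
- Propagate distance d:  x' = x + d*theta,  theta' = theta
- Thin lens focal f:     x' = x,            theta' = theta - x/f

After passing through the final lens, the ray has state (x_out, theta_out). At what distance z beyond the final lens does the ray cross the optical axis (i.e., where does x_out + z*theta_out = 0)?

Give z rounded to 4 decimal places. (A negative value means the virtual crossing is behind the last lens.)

Initial: x=10.0000 theta=0.0000
After 1 (propagate distance d=29): x=10.0000 theta=0.0000
After 2 (thin lens f=19): x=10.0000 theta=-10/19 (≈-0.5263)
After 3 (propagate distance d=13): x=60/19 (≈3.1579) theta=-10/19 (≈-0.5263)
After 4 (thin lens f=-33): x=60/19 (≈3.1579) theta=-90/209 (≈-0.4306)
After 5 (propagate distance d=16): x=-780/209 (≈-3.7321) theta=-90/209 (≈-0.4306)
After 6 (thin lens f=-25): x=-780/209 (≈-3.7321) theta=-606/1045 (≈-0.5799)
z_focus = -x_out/theta_out = -(-780/209)/(-606/1045) = -650/101 ≈ -6.4356
Rounded to 4 decimal places: z = -6.4356

Answer: -6.4356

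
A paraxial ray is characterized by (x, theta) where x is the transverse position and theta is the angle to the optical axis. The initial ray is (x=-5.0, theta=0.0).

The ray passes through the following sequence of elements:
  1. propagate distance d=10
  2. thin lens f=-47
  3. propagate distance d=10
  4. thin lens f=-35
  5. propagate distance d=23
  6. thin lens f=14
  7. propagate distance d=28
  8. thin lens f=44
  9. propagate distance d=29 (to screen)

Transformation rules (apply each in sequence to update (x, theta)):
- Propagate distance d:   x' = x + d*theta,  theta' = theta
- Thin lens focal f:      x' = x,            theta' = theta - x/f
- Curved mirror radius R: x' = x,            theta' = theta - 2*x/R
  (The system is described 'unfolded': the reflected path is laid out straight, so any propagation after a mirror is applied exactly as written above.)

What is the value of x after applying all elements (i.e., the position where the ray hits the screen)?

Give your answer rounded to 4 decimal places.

Answer: 19.3646

Derivation:
Initial: x=-5.0000 theta=0.0000
After 1 (propagate distance d=10): x=-5.0000 theta=0.0000
After 2 (thin lens f=-47): x=-5.0000 theta=-5/47 (≈-0.1064)
After 3 (propagate distance d=10): x=-285/47 (≈-6.0638) theta=-5/47 (≈-0.1064)
After 4 (thin lens f=-35): x=-285/47 (≈-6.0638) theta=-92/329 (≈-0.2796)
After 5 (propagate distance d=23): x=-4111/329 (≈-12.4954) theta=-92/329 (≈-0.2796)
After 6 (thin lens f=14): x=-4111/329 (≈-12.4954) theta=2823/4606 (≈0.6129)
After 7 (propagate distance d=28): x=1535/329 (≈4.6657) theta=2823/4606 (≈0.6129)
After 8 (thin lens f=44): x=1535/329 (≈4.6657) theta=51361/101332 (≈0.5069)
After 9 (propagate distance d=29 (to screen)): x=1962249/101332 (≈19.3646) theta=51361/101332 (≈0.5069)
Rounded to 4 decimal places: x = 19.3646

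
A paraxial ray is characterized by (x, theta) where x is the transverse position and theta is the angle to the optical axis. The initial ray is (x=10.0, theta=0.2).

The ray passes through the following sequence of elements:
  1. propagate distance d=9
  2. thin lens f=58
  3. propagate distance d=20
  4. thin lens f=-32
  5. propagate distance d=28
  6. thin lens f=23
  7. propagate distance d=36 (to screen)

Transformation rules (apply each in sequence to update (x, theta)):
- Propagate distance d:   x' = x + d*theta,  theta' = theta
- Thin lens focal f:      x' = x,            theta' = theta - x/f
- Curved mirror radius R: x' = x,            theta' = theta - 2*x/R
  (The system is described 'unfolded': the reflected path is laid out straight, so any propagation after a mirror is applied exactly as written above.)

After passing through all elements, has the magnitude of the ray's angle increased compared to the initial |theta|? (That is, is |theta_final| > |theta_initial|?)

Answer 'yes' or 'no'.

Answer: yes

Derivation:
Initial: x=10.0000 theta=0.2000
After 1 (propagate distance d=9): x=11.8000 theta=0.2000
After 2 (thin lens f=58): x=11.8000 theta=-1/290 (≈-0.0034)
After 3 (propagate distance d=20): x=1701/145 (≈11.7310) theta=-1/290 (≈-0.0034)
After 4 (thin lens f=-32): x=1701/145 (≈11.7310) theta=337/928 (≈0.3631)
After 5 (propagate distance d=28): x=25403/1160 (≈21.8991) theta=337/928 (≈0.3631)
After 6 (thin lens f=23): x=25403/1160 (≈21.8991) theta=-62857/106720 (≈-0.5890)
After 7 (propagate distance d=36 (to screen)): x=4639/6670 (≈0.6955) theta=-62857/106720 (≈-0.5890)
|theta_initial|=0.2000 |theta_final|=62857/106720 (≈0.5890) -> increased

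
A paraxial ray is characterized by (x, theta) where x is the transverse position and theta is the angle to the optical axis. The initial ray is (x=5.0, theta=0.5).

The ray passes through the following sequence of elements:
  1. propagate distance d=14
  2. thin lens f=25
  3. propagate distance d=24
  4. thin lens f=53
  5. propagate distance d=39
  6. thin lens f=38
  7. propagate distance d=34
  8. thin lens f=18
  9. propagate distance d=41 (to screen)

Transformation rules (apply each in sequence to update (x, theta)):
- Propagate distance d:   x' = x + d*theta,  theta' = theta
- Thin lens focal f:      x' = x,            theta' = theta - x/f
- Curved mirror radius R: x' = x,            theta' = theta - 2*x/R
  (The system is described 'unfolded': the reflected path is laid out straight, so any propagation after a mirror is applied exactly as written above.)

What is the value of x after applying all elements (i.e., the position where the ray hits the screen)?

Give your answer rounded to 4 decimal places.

Initial: x=5.0000 theta=0.5000
After 1 (propagate distance d=14): x=12.0000 theta=0.5000
After 2 (thin lens f=25): x=12.0000 theta=0.0200
After 3 (propagate distance d=24): x=12.4800 theta=0.0200
After 4 (thin lens f=53): x=12.4800 theta=-571/2650 (≈-0.2155)
After 5 (propagate distance d=39): x=10803/2650 (≈4.0766) theta=-571/2650 (≈-0.2155)
After 6 (thin lens f=38): x=10803/2650 (≈4.0766) theta=-32501/100700 (≈-0.3228)
After 7 (propagate distance d=34): x=-34726/5035 (≈-6.8969) theta=-32501/100700 (≈-0.3228)
After 8 (thin lens f=18): x=-34726/5035 (≈-6.8969) theta=54751/906300 (≈0.0604)
After 9 (propagate distance d=41 (to screen)): x=-4005889/906300 (≈-4.4200) theta=54751/906300 (≈0.0604)
Rounded to 4 decimal places: x = -4.4200

Answer: -4.4200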